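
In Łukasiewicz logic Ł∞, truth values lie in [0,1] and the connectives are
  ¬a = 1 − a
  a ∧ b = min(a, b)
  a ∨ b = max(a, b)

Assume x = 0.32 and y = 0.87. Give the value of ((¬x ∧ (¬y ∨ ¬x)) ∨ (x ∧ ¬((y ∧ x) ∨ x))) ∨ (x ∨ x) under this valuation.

¬x = 1 − 0.32 = 0.68
¬y = 1 − 0.87 = 0.13
¬y ∨ ¬x = max(0.13, 0.68) = 0.68
¬x ∧ (¬y ∨ ¬x) = min(0.68, 0.68) = 0.68
y ∧ x = min(0.87, 0.32) = 0.32
(y ∧ x) ∨ x = max(0.32, 0.32) = 0.32
¬((y ∧ x) ∨ x) = 1 − 0.32 = 0.68
x ∧ ¬((y ∧ x) ∨ x) = min(0.32, 0.68) = 0.32
(¬x ∧ (¬y ∨ ¬x)) ∨ (x ∧ ¬((y ∧ x) ∨ x)) = max(0.68, 0.32) = 0.68
x ∨ x = max(0.32, 0.32) = 0.32
((¬x ∧ (¬y ∨ ¬x)) ∨ (x ∧ ¬((y ∧ x) ∨ x))) ∨ (x ∨ x) = max(0.68, 0.32) = 0.68

0.68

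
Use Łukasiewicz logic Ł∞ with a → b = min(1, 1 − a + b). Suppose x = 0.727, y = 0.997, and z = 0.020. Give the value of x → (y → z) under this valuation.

y → z = min(1, 1 − 0.997 + 0.020) = min(1, 0.023) = 0.023
x → (y → z) = min(1, 1 − 0.727 + 0.023) = min(1, 0.296) = 0.296

0.296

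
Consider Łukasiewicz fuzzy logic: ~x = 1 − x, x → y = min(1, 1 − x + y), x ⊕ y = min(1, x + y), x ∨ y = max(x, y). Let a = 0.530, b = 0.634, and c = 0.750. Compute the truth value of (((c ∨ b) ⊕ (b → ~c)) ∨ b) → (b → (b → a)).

c ∨ b = max(0.750, 0.634) = 0.750
~c = 1 − 0.750 = 0.250
b → ~c = min(1, 1 − 0.634 + 0.250) = min(1, 0.616) = 0.616
(c ∨ b) ⊕ (b → ~c) = min(1, 0.750 + 0.616) = min(1, 1.366) = 1.000
((c ∨ b) ⊕ (b → ~c)) ∨ b = max(1.000, 0.634) = 1.000
b → a = min(1, 1 − 0.634 + 0.530) = min(1, 0.896) = 0.896
b → (b → a) = min(1, 1 − 0.634 + 0.896) = min(1, 1.262) = 1.000
(((c ∨ b) ⊕ (b → ~c)) ∨ b) → (b → (b → a)) = min(1, 1 − 1.000 + 1.000) = min(1, 1.000) = 1.000

1.000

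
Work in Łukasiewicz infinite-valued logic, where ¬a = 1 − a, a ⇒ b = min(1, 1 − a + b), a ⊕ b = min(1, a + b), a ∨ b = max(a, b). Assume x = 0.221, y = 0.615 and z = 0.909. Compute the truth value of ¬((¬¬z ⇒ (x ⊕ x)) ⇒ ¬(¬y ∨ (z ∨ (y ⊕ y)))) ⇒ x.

0.688

¬z = 1 − 0.909 = 0.091
¬¬z = 1 − 0.091 = 0.909
x ⊕ x = min(1, 0.221 + 0.221) = min(1, 0.442) = 0.442
¬¬z ⇒ (x ⊕ x) = min(1, 1 − 0.909 + 0.442) = min(1, 0.533) = 0.533
¬y = 1 − 0.615 = 0.385
y ⊕ y = min(1, 0.615 + 0.615) = min(1, 1.230) = 1.000
z ∨ (y ⊕ y) = max(0.909, 1.000) = 1.000
¬y ∨ (z ∨ (y ⊕ y)) = max(0.385, 1.000) = 1.000
¬(¬y ∨ (z ∨ (y ⊕ y))) = 1 − 1.000 = 0.000
(¬¬z ⇒ (x ⊕ x)) ⇒ ¬(¬y ∨ (z ∨ (y ⊕ y))) = min(1, 1 − 0.533 + 0.000) = min(1, 0.467) = 0.467
¬((¬¬z ⇒ (x ⊕ x)) ⇒ ¬(¬y ∨ (z ∨ (y ⊕ y)))) = 1 − 0.467 = 0.533
¬((¬¬z ⇒ (x ⊕ x)) ⇒ ¬(¬y ∨ (z ∨ (y ⊕ y)))) ⇒ x = min(1, 1 − 0.533 + 0.221) = min(1, 0.688) = 0.688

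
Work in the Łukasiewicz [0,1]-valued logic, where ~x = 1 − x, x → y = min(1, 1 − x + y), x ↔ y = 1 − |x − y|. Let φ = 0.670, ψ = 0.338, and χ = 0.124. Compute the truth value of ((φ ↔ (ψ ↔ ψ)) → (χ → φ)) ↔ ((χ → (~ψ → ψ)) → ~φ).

0.330

ψ ↔ ψ = 1 − |0.338 − 0.338| = 1 − 0.000 = 1.000
φ ↔ (ψ ↔ ψ) = 1 − |0.670 − 1.000| = 1 − 0.330 = 0.670
χ → φ = min(1, 1 − 0.124 + 0.670) = min(1, 1.546) = 1.000
(φ ↔ (ψ ↔ ψ)) → (χ → φ) = min(1, 1 − 0.670 + 1.000) = min(1, 1.330) = 1.000
~ψ = 1 − 0.338 = 0.662
~ψ → ψ = min(1, 1 − 0.662 + 0.338) = min(1, 0.676) = 0.676
χ → (~ψ → ψ) = min(1, 1 − 0.124 + 0.676) = min(1, 1.552) = 1.000
~φ = 1 − 0.670 = 0.330
(χ → (~ψ → ψ)) → ~φ = min(1, 1 − 1.000 + 0.330) = min(1, 0.330) = 0.330
((φ ↔ (ψ ↔ ψ)) → (χ → φ)) ↔ ((χ → (~ψ → ψ)) → ~φ) = 1 − |1.000 − 0.330| = 1 − 0.670 = 0.330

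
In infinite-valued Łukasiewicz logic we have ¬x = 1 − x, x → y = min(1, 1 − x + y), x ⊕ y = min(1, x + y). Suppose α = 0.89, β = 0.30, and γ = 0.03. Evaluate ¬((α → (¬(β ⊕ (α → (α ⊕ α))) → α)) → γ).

0.97

α ⊕ α = min(1, 0.89 + 0.89) = min(1, 1.78) = 1.00
α → (α ⊕ α) = min(1, 1 − 0.89 + 1.00) = min(1, 1.11) = 1.00
β ⊕ (α → (α ⊕ α)) = min(1, 0.30 + 1.00) = min(1, 1.30) = 1.00
¬(β ⊕ (α → (α ⊕ α))) = 1 − 1.00 = 0.00
¬(β ⊕ (α → (α ⊕ α))) → α = min(1, 1 − 0.00 + 0.89) = min(1, 1.89) = 1.00
α → (¬(β ⊕ (α → (α ⊕ α))) → α) = min(1, 1 − 0.89 + 1.00) = min(1, 1.11) = 1.00
(α → (¬(β ⊕ (α → (α ⊕ α))) → α)) → γ = min(1, 1 − 1.00 + 0.03) = min(1, 0.03) = 0.03
¬((α → (¬(β ⊕ (α → (α ⊕ α))) → α)) → γ) = 1 − 0.03 = 0.97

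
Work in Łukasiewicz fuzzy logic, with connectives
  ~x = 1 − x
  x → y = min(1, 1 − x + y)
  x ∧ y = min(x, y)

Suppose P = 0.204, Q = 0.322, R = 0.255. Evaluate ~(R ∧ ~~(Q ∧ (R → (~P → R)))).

0.745

~P = 1 − 0.204 = 0.796
~P → R = min(1, 1 − 0.796 + 0.255) = min(1, 0.459) = 0.459
R → (~P → R) = min(1, 1 − 0.255 + 0.459) = min(1, 1.204) = 1.000
Q ∧ (R → (~P → R)) = min(0.322, 1.000) = 0.322
~(Q ∧ (R → (~P → R))) = 1 − 0.322 = 0.678
~~(Q ∧ (R → (~P → R))) = 1 − 0.678 = 0.322
R ∧ ~~(Q ∧ (R → (~P → R))) = min(0.255, 0.322) = 0.255
~(R ∧ ~~(Q ∧ (R → (~P → R)))) = 1 − 0.255 = 0.745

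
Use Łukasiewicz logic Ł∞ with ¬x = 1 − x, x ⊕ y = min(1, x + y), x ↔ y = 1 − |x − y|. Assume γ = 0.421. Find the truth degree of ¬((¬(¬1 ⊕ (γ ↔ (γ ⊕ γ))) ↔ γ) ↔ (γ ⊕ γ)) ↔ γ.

0.737

¬1 = 1 − 1.000 = 0.000
γ ⊕ γ = min(1, 0.421 + 0.421) = min(1, 0.842) = 0.842
γ ↔ (γ ⊕ γ) = 1 − |0.421 − 0.842| = 1 − 0.421 = 0.579
¬1 ⊕ (γ ↔ (γ ⊕ γ)) = min(1, 0.000 + 0.579) = min(1, 0.579) = 0.579
¬(¬1 ⊕ (γ ↔ (γ ⊕ γ))) = 1 − 0.579 = 0.421
¬(¬1 ⊕ (γ ↔ (γ ⊕ γ))) ↔ γ = 1 − |0.421 − 0.421| = 1 − 0.000 = 1.000
(¬(¬1 ⊕ (γ ↔ (γ ⊕ γ))) ↔ γ) ↔ (γ ⊕ γ) = 1 − |1.000 − 0.842| = 1 − 0.158 = 0.842
¬((¬(¬1 ⊕ (γ ↔ (γ ⊕ γ))) ↔ γ) ↔ (γ ⊕ γ)) = 1 − 0.842 = 0.158
¬((¬(¬1 ⊕ (γ ↔ (γ ⊕ γ))) ↔ γ) ↔ (γ ⊕ γ)) ↔ γ = 1 − |0.158 − 0.421| = 1 − 0.263 = 0.737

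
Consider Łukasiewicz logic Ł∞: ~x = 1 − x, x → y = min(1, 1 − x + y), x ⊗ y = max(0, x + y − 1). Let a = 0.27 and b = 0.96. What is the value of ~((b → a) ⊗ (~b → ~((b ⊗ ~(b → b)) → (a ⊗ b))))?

b → a = min(1, 1 − 0.96 + 0.27) = min(1, 0.31) = 0.31
~b = 1 − 0.96 = 0.04
b → b = min(1, 1 − 0.96 + 0.96) = min(1, 1.00) = 1.00
~(b → b) = 1 − 1.00 = 0.00
b ⊗ ~(b → b) = max(0, 0.96 + 0.00 − 1) = max(0, -0.04) = 0.00
a ⊗ b = max(0, 0.27 + 0.96 − 1) = max(0, 0.23) = 0.23
(b ⊗ ~(b → b)) → (a ⊗ b) = min(1, 1 − 0.00 + 0.23) = min(1, 1.23) = 1.00
~((b ⊗ ~(b → b)) → (a ⊗ b)) = 1 − 1.00 = 0.00
~b → ~((b ⊗ ~(b → b)) → (a ⊗ b)) = min(1, 1 − 0.04 + 0.00) = min(1, 0.96) = 0.96
(b → a) ⊗ (~b → ~((b ⊗ ~(b → b)) → (a ⊗ b))) = max(0, 0.31 + 0.96 − 1) = max(0, 0.27) = 0.27
~((b → a) ⊗ (~b → ~((b ⊗ ~(b → b)) → (a ⊗ b)))) = 1 − 0.27 = 0.73

0.73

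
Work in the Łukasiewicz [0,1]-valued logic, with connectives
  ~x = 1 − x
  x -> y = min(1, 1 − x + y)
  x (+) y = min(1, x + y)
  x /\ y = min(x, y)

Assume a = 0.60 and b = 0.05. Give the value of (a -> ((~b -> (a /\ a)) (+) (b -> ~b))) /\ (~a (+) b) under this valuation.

~b = 1 − 0.05 = 0.95
a /\ a = min(0.60, 0.60) = 0.60
~b -> (a /\ a) = min(1, 1 − 0.95 + 0.60) = min(1, 0.65) = 0.65
b -> ~b = min(1, 1 − 0.05 + 0.95) = min(1, 1.90) = 1.00
(~b -> (a /\ a)) (+) (b -> ~b) = min(1, 0.65 + 1.00) = min(1, 1.65) = 1.00
a -> ((~b -> (a /\ a)) (+) (b -> ~b)) = min(1, 1 − 0.60 + 1.00) = min(1, 1.40) = 1.00
~a = 1 − 0.60 = 0.40
~a (+) b = min(1, 0.40 + 0.05) = min(1, 0.45) = 0.45
(a -> ((~b -> (a /\ a)) (+) (b -> ~b))) /\ (~a (+) b) = min(1.00, 0.45) = 0.45

0.45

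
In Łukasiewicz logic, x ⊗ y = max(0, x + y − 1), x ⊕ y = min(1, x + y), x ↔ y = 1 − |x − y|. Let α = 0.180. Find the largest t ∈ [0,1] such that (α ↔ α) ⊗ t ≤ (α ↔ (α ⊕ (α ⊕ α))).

0.640

α ↔ α = 1 − |0.180 − 0.180| = 1 − 0.000 = 1.000
So the left factor is α ↔ α = 1.000.
α ⊕ α = min(1, 0.180 + 0.180) = min(1, 0.360) = 0.360
α ⊕ (α ⊕ α) = min(1, 0.180 + 0.360) = min(1, 0.540) = 0.540
α ↔ (α ⊕ (α ⊕ α)) = 1 − |0.180 − 0.540| = 1 − 0.360 = 0.640
So the right-hand bound is α ↔ (α ⊕ (α ⊕ α)) = 0.640.
The residuum of the Łukasiewicz t-norm gives the supremum: min(1, 1 − 1.000 + 0.640).
1 − 1.000 + 0.640 = 0.640, so t = min(1, 0.640) = 0.640.
Check: 1.000 ⊗ 0.640 = max(0, 0.640) = 0.640 ≤ 0.640.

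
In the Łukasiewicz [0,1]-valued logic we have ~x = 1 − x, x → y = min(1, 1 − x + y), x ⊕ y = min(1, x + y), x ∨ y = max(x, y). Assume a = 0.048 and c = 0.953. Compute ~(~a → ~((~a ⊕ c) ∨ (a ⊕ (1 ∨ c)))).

~a = 1 − 0.048 = 0.952
~a ⊕ c = min(1, 0.952 + 0.953) = min(1, 1.905) = 1.000
1 ∨ c = max(1.000, 0.953) = 1.000
a ⊕ (1 ∨ c) = min(1, 0.048 + 1.000) = min(1, 1.048) = 1.000
(~a ⊕ c) ∨ (a ⊕ (1 ∨ c)) = max(1.000, 1.000) = 1.000
~((~a ⊕ c) ∨ (a ⊕ (1 ∨ c))) = 1 − 1.000 = 0.000
~a → ~((~a ⊕ c) ∨ (a ⊕ (1 ∨ c))) = min(1, 1 − 0.952 + 0.000) = min(1, 0.048) = 0.048
~(~a → ~((~a ⊕ c) ∨ (a ⊕ (1 ∨ c)))) = 1 − 0.048 = 0.952

0.952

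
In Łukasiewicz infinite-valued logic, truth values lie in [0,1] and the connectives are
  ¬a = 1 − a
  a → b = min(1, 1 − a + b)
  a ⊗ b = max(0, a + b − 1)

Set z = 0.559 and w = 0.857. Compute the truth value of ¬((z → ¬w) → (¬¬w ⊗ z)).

¬w = 1 − 0.857 = 0.143
z → ¬w = min(1, 1 − 0.559 + 0.143) = min(1, 0.584) = 0.584
¬¬w = 1 − 0.143 = 0.857
¬¬w ⊗ z = max(0, 0.857 + 0.559 − 1) = max(0, 0.416) = 0.416
(z → ¬w) → (¬¬w ⊗ z) = min(1, 1 − 0.584 + 0.416) = min(1, 0.832) = 0.832
¬((z → ¬w) → (¬¬w ⊗ z)) = 1 − 0.832 = 0.168

0.168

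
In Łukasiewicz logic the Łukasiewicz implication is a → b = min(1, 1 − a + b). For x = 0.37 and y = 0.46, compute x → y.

1.00

x → y = min(1, 1 − 0.37 + 0.46) = min(1, 1.09) = 1.00
For comparison, the Gödel implication (1 if a ≤ b else b) would give 1.00.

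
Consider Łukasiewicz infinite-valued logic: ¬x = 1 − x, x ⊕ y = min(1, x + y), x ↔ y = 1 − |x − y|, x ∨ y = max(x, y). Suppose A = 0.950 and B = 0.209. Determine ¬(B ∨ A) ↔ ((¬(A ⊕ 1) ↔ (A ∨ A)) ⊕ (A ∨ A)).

0.050

B ∨ A = max(0.209, 0.950) = 0.950
¬(B ∨ A) = 1 − 0.950 = 0.050
A ⊕ 1 = min(1, 0.950 + 1.000) = min(1, 1.950) = 1.000
¬(A ⊕ 1) = 1 − 1.000 = 0.000
A ∨ A = max(0.950, 0.950) = 0.950
¬(A ⊕ 1) ↔ (A ∨ A) = 1 − |0.000 − 0.950| = 1 − 0.950 = 0.050
(¬(A ⊕ 1) ↔ (A ∨ A)) ⊕ (A ∨ A) = min(1, 0.050 + 0.950) = min(1, 1.000) = 1.000
¬(B ∨ A) ↔ ((¬(A ⊕ 1) ↔ (A ∨ A)) ⊕ (A ∨ A)) = 1 − |0.050 − 1.000| = 1 − 0.950 = 0.050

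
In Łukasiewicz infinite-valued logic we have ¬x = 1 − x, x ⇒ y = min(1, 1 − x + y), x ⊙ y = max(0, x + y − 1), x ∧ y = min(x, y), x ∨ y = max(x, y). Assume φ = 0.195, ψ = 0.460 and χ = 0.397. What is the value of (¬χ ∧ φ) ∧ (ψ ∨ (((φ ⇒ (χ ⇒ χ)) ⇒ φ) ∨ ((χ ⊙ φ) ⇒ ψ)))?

¬χ = 1 − 0.397 = 0.603
¬χ ∧ φ = min(0.603, 0.195) = 0.195
χ ⇒ χ = min(1, 1 − 0.397 + 0.397) = min(1, 1.000) = 1.000
φ ⇒ (χ ⇒ χ) = min(1, 1 − 0.195 + 1.000) = min(1, 1.805) = 1.000
(φ ⇒ (χ ⇒ χ)) ⇒ φ = min(1, 1 − 1.000 + 0.195) = min(1, 0.195) = 0.195
χ ⊙ φ = max(0, 0.397 + 0.195 − 1) = max(0, -0.408) = 0.000
(χ ⊙ φ) ⇒ ψ = min(1, 1 − 0.000 + 0.460) = min(1, 1.460) = 1.000
((φ ⇒ (χ ⇒ χ)) ⇒ φ) ∨ ((χ ⊙ φ) ⇒ ψ) = max(0.195, 1.000) = 1.000
ψ ∨ (((φ ⇒ (χ ⇒ χ)) ⇒ φ) ∨ ((χ ⊙ φ) ⇒ ψ)) = max(0.460, 1.000) = 1.000
(¬χ ∧ φ) ∧ (ψ ∨ (((φ ⇒ (χ ⇒ χ)) ⇒ φ) ∨ ((χ ⊙ φ) ⇒ ψ))) = min(0.195, 1.000) = 0.195

0.195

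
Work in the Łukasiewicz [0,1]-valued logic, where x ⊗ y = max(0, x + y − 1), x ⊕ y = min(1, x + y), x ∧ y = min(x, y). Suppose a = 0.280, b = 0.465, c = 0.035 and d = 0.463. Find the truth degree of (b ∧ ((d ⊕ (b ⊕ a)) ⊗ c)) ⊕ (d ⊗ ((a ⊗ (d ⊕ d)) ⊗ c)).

0.035

b ⊕ a = min(1, 0.465 + 0.280) = min(1, 0.745) = 0.745
d ⊕ (b ⊕ a) = min(1, 0.463 + 0.745) = min(1, 1.208) = 1.000
(d ⊕ (b ⊕ a)) ⊗ c = max(0, 1.000 + 0.035 − 1) = max(0, 0.035) = 0.035
b ∧ ((d ⊕ (b ⊕ a)) ⊗ c) = min(0.465, 0.035) = 0.035
d ⊕ d = min(1, 0.463 + 0.463) = min(1, 0.926) = 0.926
a ⊗ (d ⊕ d) = max(0, 0.280 + 0.926 − 1) = max(0, 0.206) = 0.206
(a ⊗ (d ⊕ d)) ⊗ c = max(0, 0.206 + 0.035 − 1) = max(0, -0.759) = 0.000
d ⊗ ((a ⊗ (d ⊕ d)) ⊗ c) = max(0, 0.463 + 0.000 − 1) = max(0, -0.537) = 0.000
(b ∧ ((d ⊕ (b ⊕ a)) ⊗ c)) ⊕ (d ⊗ ((a ⊗ (d ⊕ d)) ⊗ c)) = min(1, 0.035 + 0.000) = min(1, 0.035) = 0.035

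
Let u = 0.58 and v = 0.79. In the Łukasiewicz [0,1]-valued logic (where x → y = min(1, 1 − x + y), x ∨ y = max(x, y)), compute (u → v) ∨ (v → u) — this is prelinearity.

1.00

u → v = min(1, 1 − 0.58 + 0.79) = min(1, 1.21) = 1.00
v → u = min(1, 1 − 0.79 + 0.58) = min(1, 0.79) = 0.79
(u → v) ∨ (v → u) = max(1.00, 0.79) = 1.00
(As expected: a Ł∞-tautology — holds in every MV-chain.)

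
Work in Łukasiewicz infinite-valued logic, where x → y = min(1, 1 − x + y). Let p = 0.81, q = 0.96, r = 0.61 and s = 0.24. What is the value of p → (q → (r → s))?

r → s = min(1, 1 − 0.61 + 0.24) = min(1, 0.63) = 0.63
q → (r → s) = min(1, 1 − 0.96 + 0.63) = min(1, 0.67) = 0.67
p → (q → (r → s)) = min(1, 1 − 0.81 + 0.67) = min(1, 0.86) = 0.86

0.86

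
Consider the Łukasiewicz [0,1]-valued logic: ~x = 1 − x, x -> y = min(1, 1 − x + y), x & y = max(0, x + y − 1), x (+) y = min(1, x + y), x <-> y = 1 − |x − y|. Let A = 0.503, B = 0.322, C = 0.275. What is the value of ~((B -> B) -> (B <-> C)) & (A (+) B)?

B -> B = min(1, 1 − 0.322 + 0.322) = min(1, 1.000) = 1.000
B <-> C = 1 − |0.322 − 0.275| = 1 − 0.047 = 0.953
(B -> B) -> (B <-> C) = min(1, 1 − 1.000 + 0.953) = min(1, 0.953) = 0.953
~((B -> B) -> (B <-> C)) = 1 − 0.953 = 0.047
A (+) B = min(1, 0.503 + 0.322) = min(1, 0.825) = 0.825
~((B -> B) -> (B <-> C)) & (A (+) B) = max(0, 0.047 + 0.825 − 1) = max(0, -0.128) = 0.000

0.000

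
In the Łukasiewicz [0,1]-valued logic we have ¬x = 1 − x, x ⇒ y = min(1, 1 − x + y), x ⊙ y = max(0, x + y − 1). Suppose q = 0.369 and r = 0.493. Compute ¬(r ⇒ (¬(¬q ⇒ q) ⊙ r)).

0.493

¬q = 1 − 0.369 = 0.631
¬q ⇒ q = min(1, 1 − 0.631 + 0.369) = min(1, 0.738) = 0.738
¬(¬q ⇒ q) = 1 − 0.738 = 0.262
¬(¬q ⇒ q) ⊙ r = max(0, 0.262 + 0.493 − 1) = max(0, -0.245) = 0.000
r ⇒ (¬(¬q ⇒ q) ⊙ r) = min(1, 1 − 0.493 + 0.000) = min(1, 0.507) = 0.507
¬(r ⇒ (¬(¬q ⇒ q) ⊙ r)) = 1 − 0.507 = 0.493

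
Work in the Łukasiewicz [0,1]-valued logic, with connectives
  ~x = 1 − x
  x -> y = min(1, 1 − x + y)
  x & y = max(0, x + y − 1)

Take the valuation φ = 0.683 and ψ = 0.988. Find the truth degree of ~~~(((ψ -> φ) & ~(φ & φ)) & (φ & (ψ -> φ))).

1.000

ψ -> φ = min(1, 1 − 0.988 + 0.683) = min(1, 0.695) = 0.695
φ & φ = max(0, 0.683 + 0.683 − 1) = max(0, 0.366) = 0.366
~(φ & φ) = 1 − 0.366 = 0.634
(ψ -> φ) & ~(φ & φ) = max(0, 0.695 + 0.634 − 1) = max(0, 0.329) = 0.329
φ & (ψ -> φ) = max(0, 0.683 + 0.695 − 1) = max(0, 0.378) = 0.378
((ψ -> φ) & ~(φ & φ)) & (φ & (ψ -> φ)) = max(0, 0.329 + 0.378 − 1) = max(0, -0.293) = 0.000
~(((ψ -> φ) & ~(φ & φ)) & (φ & (ψ -> φ))) = 1 − 0.000 = 1.000
~~(((ψ -> φ) & ~(φ & φ)) & (φ & (ψ -> φ))) = 1 − 1.000 = 0.000
~~~(((ψ -> φ) & ~(φ & φ)) & (φ & (ψ -> φ))) = 1 − 0.000 = 1.000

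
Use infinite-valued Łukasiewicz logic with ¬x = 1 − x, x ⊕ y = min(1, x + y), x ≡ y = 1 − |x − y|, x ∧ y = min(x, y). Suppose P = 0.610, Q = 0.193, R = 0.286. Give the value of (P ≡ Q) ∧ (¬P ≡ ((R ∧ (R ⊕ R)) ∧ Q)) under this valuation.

P ≡ Q = 1 − |0.610 − 0.193| = 1 − 0.417 = 0.583
¬P = 1 − 0.610 = 0.390
R ⊕ R = min(1, 0.286 + 0.286) = min(1, 0.572) = 0.572
R ∧ (R ⊕ R) = min(0.286, 0.572) = 0.286
(R ∧ (R ⊕ R)) ∧ Q = min(0.286, 0.193) = 0.193
¬P ≡ ((R ∧ (R ⊕ R)) ∧ Q) = 1 − |0.390 − 0.193| = 1 − 0.197 = 0.803
(P ≡ Q) ∧ (¬P ≡ ((R ∧ (R ⊕ R)) ∧ Q)) = min(0.583, 0.803) = 0.583

0.583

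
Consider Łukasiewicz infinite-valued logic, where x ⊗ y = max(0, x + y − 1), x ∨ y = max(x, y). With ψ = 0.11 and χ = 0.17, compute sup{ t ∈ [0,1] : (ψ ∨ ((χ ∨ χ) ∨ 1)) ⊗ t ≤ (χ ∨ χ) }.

0.17

χ ∨ χ = max(0.17, 0.17) = 0.17
(χ ∨ χ) ∨ 1 = max(0.17, 1.00) = 1.00
ψ ∨ ((χ ∨ χ) ∨ 1) = max(0.11, 1.00) = 1.00
So the left factor is ψ ∨ ((χ ∨ χ) ∨ 1) = 1.00.
So the right-hand bound is χ ∨ χ = 0.17.
The residuum of the Łukasiewicz t-norm gives the supremum: min(1, 1 − 1.00 + 0.17).
1 − 1.00 + 0.17 = 0.17, so t = min(1, 0.17) = 0.17.
Check: 1.00 ⊗ 0.17 = max(0, 0.17) = 0.17 ≤ 0.17.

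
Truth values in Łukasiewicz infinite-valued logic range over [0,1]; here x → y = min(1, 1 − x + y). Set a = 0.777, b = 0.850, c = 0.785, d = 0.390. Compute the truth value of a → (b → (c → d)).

0.978

c → d = min(1, 1 − 0.785 + 0.390) = min(1, 0.605) = 0.605
b → (c → d) = min(1, 1 − 0.850 + 0.605) = min(1, 0.755) = 0.755
a → (b → (c → d)) = min(1, 1 − 0.777 + 0.755) = min(1, 0.978) = 0.978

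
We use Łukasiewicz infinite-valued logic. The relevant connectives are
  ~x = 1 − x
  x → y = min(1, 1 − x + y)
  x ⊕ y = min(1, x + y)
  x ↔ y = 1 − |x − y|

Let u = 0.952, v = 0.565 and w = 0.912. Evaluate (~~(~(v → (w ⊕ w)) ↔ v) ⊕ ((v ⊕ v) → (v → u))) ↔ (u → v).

w ⊕ w = min(1, 0.912 + 0.912) = min(1, 1.824) = 1.000
v → (w ⊕ w) = min(1, 1 − 0.565 + 1.000) = min(1, 1.435) = 1.000
~(v → (w ⊕ w)) = 1 − 1.000 = 0.000
~(v → (w ⊕ w)) ↔ v = 1 − |0.000 − 0.565| = 1 − 0.565 = 0.435
~(~(v → (w ⊕ w)) ↔ v) = 1 − 0.435 = 0.565
~~(~(v → (w ⊕ w)) ↔ v) = 1 − 0.565 = 0.435
v ⊕ v = min(1, 0.565 + 0.565) = min(1, 1.130) = 1.000
v → u = min(1, 1 − 0.565 + 0.952) = min(1, 1.387) = 1.000
(v ⊕ v) → (v → u) = min(1, 1 − 1.000 + 1.000) = min(1, 1.000) = 1.000
~~(~(v → (w ⊕ w)) ↔ v) ⊕ ((v ⊕ v) → (v → u)) = min(1, 0.435 + 1.000) = min(1, 1.435) = 1.000
u → v = min(1, 1 − 0.952 + 0.565) = min(1, 0.613) = 0.613
(~~(~(v → (w ⊕ w)) ↔ v) ⊕ ((v ⊕ v) → (v → u))) ↔ (u → v) = 1 − |1.000 − 0.613| = 1 − 0.387 = 0.613

0.613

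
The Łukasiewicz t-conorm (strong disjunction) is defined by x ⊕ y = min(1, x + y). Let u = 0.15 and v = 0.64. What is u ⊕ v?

0.79

u ⊕ v = min(1, 0.15 + 0.64) = min(1, 0.79) = 0.79
For comparison, the Gödel t-conorm max(x, y) would give 0.64.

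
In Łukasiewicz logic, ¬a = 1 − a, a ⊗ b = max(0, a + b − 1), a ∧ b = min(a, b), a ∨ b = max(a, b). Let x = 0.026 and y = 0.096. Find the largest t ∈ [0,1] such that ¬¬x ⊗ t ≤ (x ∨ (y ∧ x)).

1.000

¬x = 1 − 0.026 = 0.974
¬¬x = 1 − 0.974 = 0.026
So the left factor is ¬¬x = 0.026.
y ∧ x = min(0.096, 0.026) = 0.026
x ∨ (y ∧ x) = max(0.026, 0.026) = 0.026
So the right-hand bound is x ∨ (y ∧ x) = 0.026.
The residuum of the Łukasiewicz t-norm gives the supremum: min(1, 1 − 0.026 + 0.026).
1 − 0.026 + 0.026 = 1.000, so t = min(1, 1.000) = 1.000.
Check: 0.026 ⊗ 1.000 = max(0, 0.026) = 0.026 ≤ 0.026.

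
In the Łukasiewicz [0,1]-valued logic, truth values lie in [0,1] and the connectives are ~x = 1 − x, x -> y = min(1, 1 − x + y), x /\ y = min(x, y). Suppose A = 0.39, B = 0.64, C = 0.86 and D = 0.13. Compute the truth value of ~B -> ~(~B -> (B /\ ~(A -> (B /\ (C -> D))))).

~B = 1 − 0.64 = 0.36
C -> D = min(1, 1 − 0.86 + 0.13) = min(1, 0.27) = 0.27
B /\ (C -> D) = min(0.64, 0.27) = 0.27
A -> (B /\ (C -> D)) = min(1, 1 − 0.39 + 0.27) = min(1, 0.88) = 0.88
~(A -> (B /\ (C -> D))) = 1 − 0.88 = 0.12
B /\ ~(A -> (B /\ (C -> D))) = min(0.64, 0.12) = 0.12
~B -> (B /\ ~(A -> (B /\ (C -> D)))) = min(1, 1 − 0.36 + 0.12) = min(1, 0.76) = 0.76
~(~B -> (B /\ ~(A -> (B /\ (C -> D))))) = 1 − 0.76 = 0.24
~B -> ~(~B -> (B /\ ~(A -> (B /\ (C -> D))))) = min(1, 1 − 0.36 + 0.24) = min(1, 0.88) = 0.88

0.88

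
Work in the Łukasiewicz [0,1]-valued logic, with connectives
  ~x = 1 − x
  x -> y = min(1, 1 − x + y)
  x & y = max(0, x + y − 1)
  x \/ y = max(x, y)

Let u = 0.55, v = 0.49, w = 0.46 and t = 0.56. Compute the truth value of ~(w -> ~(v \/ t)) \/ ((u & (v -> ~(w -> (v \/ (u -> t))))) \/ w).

v \/ t = max(0.49, 0.56) = 0.56
~(v \/ t) = 1 − 0.56 = 0.44
w -> ~(v \/ t) = min(1, 1 − 0.46 + 0.44) = min(1, 0.98) = 0.98
~(w -> ~(v \/ t)) = 1 − 0.98 = 0.02
u -> t = min(1, 1 − 0.55 + 0.56) = min(1, 1.01) = 1.00
v \/ (u -> t) = max(0.49, 1.00) = 1.00
w -> (v \/ (u -> t)) = min(1, 1 − 0.46 + 1.00) = min(1, 1.54) = 1.00
~(w -> (v \/ (u -> t))) = 1 − 1.00 = 0.00
v -> ~(w -> (v \/ (u -> t))) = min(1, 1 − 0.49 + 0.00) = min(1, 0.51) = 0.51
u & (v -> ~(w -> (v \/ (u -> t)))) = max(0, 0.55 + 0.51 − 1) = max(0, 0.06) = 0.06
(u & (v -> ~(w -> (v \/ (u -> t))))) \/ w = max(0.06, 0.46) = 0.46
~(w -> ~(v \/ t)) \/ ((u & (v -> ~(w -> (v \/ (u -> t))))) \/ w) = max(0.02, 0.46) = 0.46

0.46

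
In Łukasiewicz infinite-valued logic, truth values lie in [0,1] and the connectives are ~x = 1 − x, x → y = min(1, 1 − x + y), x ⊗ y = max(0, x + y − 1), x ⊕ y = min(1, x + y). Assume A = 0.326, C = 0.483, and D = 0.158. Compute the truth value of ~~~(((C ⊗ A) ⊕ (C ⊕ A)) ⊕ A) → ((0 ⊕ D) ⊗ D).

C ⊗ A = max(0, 0.483 + 0.326 − 1) = max(0, -0.191) = 0.000
C ⊕ A = min(1, 0.483 + 0.326) = min(1, 0.809) = 0.809
(C ⊗ A) ⊕ (C ⊕ A) = min(1, 0.000 + 0.809) = min(1, 0.809) = 0.809
((C ⊗ A) ⊕ (C ⊕ A)) ⊕ A = min(1, 0.809 + 0.326) = min(1, 1.135) = 1.000
~(((C ⊗ A) ⊕ (C ⊕ A)) ⊕ A) = 1 − 1.000 = 0.000
~~(((C ⊗ A) ⊕ (C ⊕ A)) ⊕ A) = 1 − 0.000 = 1.000
~~~(((C ⊗ A) ⊕ (C ⊕ A)) ⊕ A) = 1 − 1.000 = 0.000
0 ⊕ D = min(1, 0.000 + 0.158) = min(1, 0.158) = 0.158
(0 ⊕ D) ⊗ D = max(0, 0.158 + 0.158 − 1) = max(0, -0.684) = 0.000
~~~(((C ⊗ A) ⊕ (C ⊕ A)) ⊕ A) → ((0 ⊕ D) ⊗ D) = min(1, 1 − 0.000 + 0.000) = min(1, 1.000) = 1.000

1.000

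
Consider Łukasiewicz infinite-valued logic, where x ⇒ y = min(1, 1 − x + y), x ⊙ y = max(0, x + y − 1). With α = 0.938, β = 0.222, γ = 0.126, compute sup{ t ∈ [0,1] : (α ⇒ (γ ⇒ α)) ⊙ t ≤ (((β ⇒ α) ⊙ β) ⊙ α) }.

γ ⇒ α = min(1, 1 − 0.126 + 0.938) = min(1, 1.812) = 1.000
α ⇒ (γ ⇒ α) = min(1, 1 − 0.938 + 1.000) = min(1, 1.062) = 1.000
So the left factor is α ⇒ (γ ⇒ α) = 1.000.
β ⇒ α = min(1, 1 − 0.222 + 0.938) = min(1, 1.716) = 1.000
(β ⇒ α) ⊙ β = max(0, 1.000 + 0.222 − 1) = max(0, 0.222) = 0.222
((β ⇒ α) ⊙ β) ⊙ α = max(0, 0.222 + 0.938 − 1) = max(0, 0.160) = 0.160
So the right-hand bound is ((β ⇒ α) ⊙ β) ⊙ α = 0.160.
The residuum of the Łukasiewicz t-norm gives the supremum: min(1, 1 − 1.000 + 0.160).
1 − 1.000 + 0.160 = 0.160, so t = min(1, 0.160) = 0.160.
Check: 1.000 ⊙ 0.160 = max(0, 0.160) = 0.160 ≤ 0.160.

0.160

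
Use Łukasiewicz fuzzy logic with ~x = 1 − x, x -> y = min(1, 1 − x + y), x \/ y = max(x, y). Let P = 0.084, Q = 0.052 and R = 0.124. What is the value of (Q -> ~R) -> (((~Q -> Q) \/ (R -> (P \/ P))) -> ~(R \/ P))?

0.916

~R = 1 − 0.124 = 0.876
Q -> ~R = min(1, 1 − 0.052 + 0.876) = min(1, 1.824) = 1.000
~Q = 1 − 0.052 = 0.948
~Q -> Q = min(1, 1 − 0.948 + 0.052) = min(1, 0.104) = 0.104
P \/ P = max(0.084, 0.084) = 0.084
R -> (P \/ P) = min(1, 1 − 0.124 + 0.084) = min(1, 0.960) = 0.960
(~Q -> Q) \/ (R -> (P \/ P)) = max(0.104, 0.960) = 0.960
R \/ P = max(0.124, 0.084) = 0.124
~(R \/ P) = 1 − 0.124 = 0.876
((~Q -> Q) \/ (R -> (P \/ P))) -> ~(R \/ P) = min(1, 1 − 0.960 + 0.876) = min(1, 0.916) = 0.916
(Q -> ~R) -> (((~Q -> Q) \/ (R -> (P \/ P))) -> ~(R \/ P)) = min(1, 1 − 1.000 + 0.916) = min(1, 0.916) = 0.916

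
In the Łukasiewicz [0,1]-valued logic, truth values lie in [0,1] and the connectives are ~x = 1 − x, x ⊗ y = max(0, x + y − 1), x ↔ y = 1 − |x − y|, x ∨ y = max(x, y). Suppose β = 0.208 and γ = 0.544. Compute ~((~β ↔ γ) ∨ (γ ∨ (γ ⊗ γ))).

~β = 1 − 0.208 = 0.792
~β ↔ γ = 1 − |0.792 − 0.544| = 1 − 0.248 = 0.752
γ ⊗ γ = max(0, 0.544 + 0.544 − 1) = max(0, 0.088) = 0.088
γ ∨ (γ ⊗ γ) = max(0.544, 0.088) = 0.544
(~β ↔ γ) ∨ (γ ∨ (γ ⊗ γ)) = max(0.752, 0.544) = 0.752
~((~β ↔ γ) ∨ (γ ∨ (γ ⊗ γ))) = 1 − 0.752 = 0.248

0.248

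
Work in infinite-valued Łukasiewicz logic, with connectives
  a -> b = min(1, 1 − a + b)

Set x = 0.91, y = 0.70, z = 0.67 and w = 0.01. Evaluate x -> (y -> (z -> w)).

0.73

z -> w = min(1, 1 − 0.67 + 0.01) = min(1, 0.34) = 0.34
y -> (z -> w) = min(1, 1 − 0.70 + 0.34) = min(1, 0.64) = 0.64
x -> (y -> (z -> w)) = min(1, 1 − 0.91 + 0.64) = min(1, 0.73) = 0.73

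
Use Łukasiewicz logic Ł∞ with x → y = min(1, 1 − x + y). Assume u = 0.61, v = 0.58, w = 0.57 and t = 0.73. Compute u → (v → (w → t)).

w → t = min(1, 1 − 0.57 + 0.73) = min(1, 1.16) = 1.00
v → (w → t) = min(1, 1 − 0.58 + 1.00) = min(1, 1.42) = 1.00
u → (v → (w → t)) = min(1, 1 − 0.61 + 1.00) = min(1, 1.39) = 1.00

1.00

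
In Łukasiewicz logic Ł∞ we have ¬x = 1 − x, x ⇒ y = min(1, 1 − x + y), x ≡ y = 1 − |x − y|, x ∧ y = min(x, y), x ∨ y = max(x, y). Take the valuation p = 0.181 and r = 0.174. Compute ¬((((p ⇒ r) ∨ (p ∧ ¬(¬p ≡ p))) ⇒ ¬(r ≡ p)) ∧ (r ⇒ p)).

p ⇒ r = min(1, 1 − 0.181 + 0.174) = min(1, 0.993) = 0.993
¬p = 1 − 0.181 = 0.819
¬p ≡ p = 1 − |0.819 − 0.181| = 1 − 0.638 = 0.362
¬(¬p ≡ p) = 1 − 0.362 = 0.638
p ∧ ¬(¬p ≡ p) = min(0.181, 0.638) = 0.181
(p ⇒ r) ∨ (p ∧ ¬(¬p ≡ p)) = max(0.993, 0.181) = 0.993
r ≡ p = 1 − |0.174 − 0.181| = 1 − 0.007 = 0.993
¬(r ≡ p) = 1 − 0.993 = 0.007
((p ⇒ r) ∨ (p ∧ ¬(¬p ≡ p))) ⇒ ¬(r ≡ p) = min(1, 1 − 0.993 + 0.007) = min(1, 0.014) = 0.014
r ⇒ p = min(1, 1 − 0.174 + 0.181) = min(1, 1.007) = 1.000
(((p ⇒ r) ∨ (p ∧ ¬(¬p ≡ p))) ⇒ ¬(r ≡ p)) ∧ (r ⇒ p) = min(0.014, 1.000) = 0.014
¬((((p ⇒ r) ∨ (p ∧ ¬(¬p ≡ p))) ⇒ ¬(r ≡ p)) ∧ (r ⇒ p)) = 1 − 0.014 = 0.986

0.986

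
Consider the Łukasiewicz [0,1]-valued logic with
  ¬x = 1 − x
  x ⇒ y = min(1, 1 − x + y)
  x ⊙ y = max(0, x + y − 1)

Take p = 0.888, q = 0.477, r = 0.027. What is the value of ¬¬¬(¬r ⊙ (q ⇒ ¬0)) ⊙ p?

¬r = 1 − 0.027 = 0.973
¬0 = 1 − 0.000 = 1.000
q ⇒ ¬0 = min(1, 1 − 0.477 + 1.000) = min(1, 1.523) = 1.000
¬r ⊙ (q ⇒ ¬0) = max(0, 0.973 + 1.000 − 1) = max(0, 0.973) = 0.973
¬(¬r ⊙ (q ⇒ ¬0)) = 1 − 0.973 = 0.027
¬¬(¬r ⊙ (q ⇒ ¬0)) = 1 − 0.027 = 0.973
¬¬¬(¬r ⊙ (q ⇒ ¬0)) = 1 − 0.973 = 0.027
¬¬¬(¬r ⊙ (q ⇒ ¬0)) ⊙ p = max(0, 0.027 + 0.888 − 1) = max(0, -0.085) = 0.000

0.000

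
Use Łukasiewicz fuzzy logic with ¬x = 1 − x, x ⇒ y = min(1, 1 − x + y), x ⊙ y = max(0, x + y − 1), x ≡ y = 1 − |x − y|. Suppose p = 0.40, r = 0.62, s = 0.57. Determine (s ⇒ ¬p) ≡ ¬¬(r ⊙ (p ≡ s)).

0.45

¬p = 1 − 0.40 = 0.60
s ⇒ ¬p = min(1, 1 − 0.57 + 0.60) = min(1, 1.03) = 1.00
p ≡ s = 1 − |0.40 − 0.57| = 1 − 0.17 = 0.83
r ⊙ (p ≡ s) = max(0, 0.62 + 0.83 − 1) = max(0, 0.45) = 0.45
¬(r ⊙ (p ≡ s)) = 1 − 0.45 = 0.55
¬¬(r ⊙ (p ≡ s)) = 1 − 0.55 = 0.45
(s ⇒ ¬p) ≡ ¬¬(r ⊙ (p ≡ s)) = 1 − |1.00 − 0.45| = 1 − 0.55 = 0.45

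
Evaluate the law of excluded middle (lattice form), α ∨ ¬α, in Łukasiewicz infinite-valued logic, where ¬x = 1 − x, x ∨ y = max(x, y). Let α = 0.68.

0.68

¬α = 1 − 0.68 = 0.32
α ∨ ¬α = max(0.68, 0.32) = 0.68
(The value 0.68 < 1 shows this instance is not satisfied; not a Ł∞-tautology — its value is max(a, 1−a).)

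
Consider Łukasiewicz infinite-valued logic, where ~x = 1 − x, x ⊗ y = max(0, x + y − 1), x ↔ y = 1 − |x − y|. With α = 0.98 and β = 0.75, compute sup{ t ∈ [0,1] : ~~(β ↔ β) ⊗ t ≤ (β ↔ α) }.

β ↔ β = 1 − |0.75 − 0.75| = 1 − 0.00 = 1.00
~(β ↔ β) = 1 − 1.00 = 0.00
~~(β ↔ β) = 1 − 0.00 = 1.00
So the left factor is ~~(β ↔ β) = 1.00.
β ↔ α = 1 − |0.75 − 0.98| = 1 − 0.23 = 0.77
So the right-hand bound is β ↔ α = 0.77.
The residuum of the Łukasiewicz t-norm gives the supremum: min(1, 1 − 1.00 + 0.77).
1 − 1.00 + 0.77 = 0.77, so t = min(1, 0.77) = 0.77.
Check: 1.00 ⊗ 0.77 = max(0, 0.77) = 0.77 ≤ 0.77.

0.77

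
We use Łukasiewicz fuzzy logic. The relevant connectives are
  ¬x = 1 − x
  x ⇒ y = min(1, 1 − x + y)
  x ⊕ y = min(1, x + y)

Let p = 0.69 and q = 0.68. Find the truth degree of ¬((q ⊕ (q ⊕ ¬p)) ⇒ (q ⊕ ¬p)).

0.01

¬p = 1 − 0.69 = 0.31
q ⊕ ¬p = min(1, 0.68 + 0.31) = min(1, 0.99) = 0.99
q ⊕ (q ⊕ ¬p) = min(1, 0.68 + 0.99) = min(1, 1.67) = 1.00
(q ⊕ (q ⊕ ¬p)) ⇒ (q ⊕ ¬p) = min(1, 1 − 1.00 + 0.99) = min(1, 0.99) = 0.99
¬((q ⊕ (q ⊕ ¬p)) ⇒ (q ⊕ ¬p)) = 1 − 0.99 = 0.01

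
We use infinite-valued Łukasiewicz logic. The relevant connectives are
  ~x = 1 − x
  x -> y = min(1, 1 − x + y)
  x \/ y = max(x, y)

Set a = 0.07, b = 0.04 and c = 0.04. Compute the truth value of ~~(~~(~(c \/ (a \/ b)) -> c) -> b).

0.93

a \/ b = max(0.07, 0.04) = 0.07
c \/ (a \/ b) = max(0.04, 0.07) = 0.07
~(c \/ (a \/ b)) = 1 − 0.07 = 0.93
~(c \/ (a \/ b)) -> c = min(1, 1 − 0.93 + 0.04) = min(1, 0.11) = 0.11
~(~(c \/ (a \/ b)) -> c) = 1 − 0.11 = 0.89
~~(~(c \/ (a \/ b)) -> c) = 1 − 0.89 = 0.11
~~(~(c \/ (a \/ b)) -> c) -> b = min(1, 1 − 0.11 + 0.04) = min(1, 0.93) = 0.93
~(~~(~(c \/ (a \/ b)) -> c) -> b) = 1 − 0.93 = 0.07
~~(~~(~(c \/ (a \/ b)) -> c) -> b) = 1 − 0.07 = 0.93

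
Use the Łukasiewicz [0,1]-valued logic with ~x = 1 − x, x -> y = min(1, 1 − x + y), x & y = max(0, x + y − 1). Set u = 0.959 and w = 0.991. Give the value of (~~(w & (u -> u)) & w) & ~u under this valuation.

0.023

u -> u = min(1, 1 − 0.959 + 0.959) = min(1, 1.000) = 1.000
w & (u -> u) = max(0, 0.991 + 1.000 − 1) = max(0, 0.991) = 0.991
~(w & (u -> u)) = 1 − 0.991 = 0.009
~~(w & (u -> u)) = 1 − 0.009 = 0.991
~~(w & (u -> u)) & w = max(0, 0.991 + 0.991 − 1) = max(0, 0.982) = 0.982
~u = 1 − 0.959 = 0.041
(~~(w & (u -> u)) & w) & ~u = max(0, 0.982 + 0.041 − 1) = max(0, 0.023) = 0.023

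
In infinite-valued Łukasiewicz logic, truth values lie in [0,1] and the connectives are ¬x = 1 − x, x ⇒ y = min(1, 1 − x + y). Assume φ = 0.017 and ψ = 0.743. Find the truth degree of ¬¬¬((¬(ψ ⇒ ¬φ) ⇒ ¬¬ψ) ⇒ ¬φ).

0.017

¬φ = 1 − 0.017 = 0.983
ψ ⇒ ¬φ = min(1, 1 − 0.743 + 0.983) = min(1, 1.240) = 1.000
¬(ψ ⇒ ¬φ) = 1 − 1.000 = 0.000
¬ψ = 1 − 0.743 = 0.257
¬¬ψ = 1 − 0.257 = 0.743
¬(ψ ⇒ ¬φ) ⇒ ¬¬ψ = min(1, 1 − 0.000 + 0.743) = min(1, 1.743) = 1.000
(¬(ψ ⇒ ¬φ) ⇒ ¬¬ψ) ⇒ ¬φ = min(1, 1 − 1.000 + 0.983) = min(1, 0.983) = 0.983
¬((¬(ψ ⇒ ¬φ) ⇒ ¬¬ψ) ⇒ ¬φ) = 1 − 0.983 = 0.017
¬¬((¬(ψ ⇒ ¬φ) ⇒ ¬¬ψ) ⇒ ¬φ) = 1 − 0.017 = 0.983
¬¬¬((¬(ψ ⇒ ¬φ) ⇒ ¬¬ψ) ⇒ ¬φ) = 1 − 0.983 = 0.017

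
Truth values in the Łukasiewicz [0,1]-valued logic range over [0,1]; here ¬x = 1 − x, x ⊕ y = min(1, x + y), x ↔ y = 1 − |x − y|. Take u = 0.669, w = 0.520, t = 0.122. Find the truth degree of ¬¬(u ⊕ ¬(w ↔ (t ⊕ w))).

0.791

t ⊕ w = min(1, 0.122 + 0.520) = min(1, 0.642) = 0.642
w ↔ (t ⊕ w) = 1 − |0.520 − 0.642| = 1 − 0.122 = 0.878
¬(w ↔ (t ⊕ w)) = 1 − 0.878 = 0.122
u ⊕ ¬(w ↔ (t ⊕ w)) = min(1, 0.669 + 0.122) = min(1, 0.791) = 0.791
¬(u ⊕ ¬(w ↔ (t ⊕ w))) = 1 − 0.791 = 0.209
¬¬(u ⊕ ¬(w ↔ (t ⊕ w))) = 1 − 0.209 = 0.791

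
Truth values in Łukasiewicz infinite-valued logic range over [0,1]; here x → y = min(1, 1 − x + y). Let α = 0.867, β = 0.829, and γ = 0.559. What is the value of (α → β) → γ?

α → β = min(1, 1 − 0.867 + 0.829) = min(1, 0.962) = 0.962
(α → β) → γ = min(1, 1 − 0.962 + 0.559) = min(1, 0.597) = 0.597

0.597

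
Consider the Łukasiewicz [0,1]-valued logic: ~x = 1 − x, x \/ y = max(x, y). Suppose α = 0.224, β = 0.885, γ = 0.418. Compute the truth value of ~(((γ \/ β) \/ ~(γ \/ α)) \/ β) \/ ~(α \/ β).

0.115

γ \/ β = max(0.418, 0.885) = 0.885
γ \/ α = max(0.418, 0.224) = 0.418
~(γ \/ α) = 1 − 0.418 = 0.582
(γ \/ β) \/ ~(γ \/ α) = max(0.885, 0.582) = 0.885
((γ \/ β) \/ ~(γ \/ α)) \/ β = max(0.885, 0.885) = 0.885
~(((γ \/ β) \/ ~(γ \/ α)) \/ β) = 1 − 0.885 = 0.115
α \/ β = max(0.224, 0.885) = 0.885
~(α \/ β) = 1 − 0.885 = 0.115
~(((γ \/ β) \/ ~(γ \/ α)) \/ β) \/ ~(α \/ β) = max(0.115, 0.115) = 0.115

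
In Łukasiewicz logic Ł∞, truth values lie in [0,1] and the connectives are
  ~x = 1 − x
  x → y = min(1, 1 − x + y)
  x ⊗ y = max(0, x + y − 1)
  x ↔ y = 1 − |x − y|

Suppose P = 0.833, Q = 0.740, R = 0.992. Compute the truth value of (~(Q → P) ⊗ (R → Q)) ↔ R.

Q → P = min(1, 1 − 0.740 + 0.833) = min(1, 1.093) = 1.000
~(Q → P) = 1 − 1.000 = 0.000
R → Q = min(1, 1 − 0.992 + 0.740) = min(1, 0.748) = 0.748
~(Q → P) ⊗ (R → Q) = max(0, 0.000 + 0.748 − 1) = max(0, -0.252) = 0.000
(~(Q → P) ⊗ (R → Q)) ↔ R = 1 − |0.000 − 0.992| = 1 − 0.992 = 0.008

0.008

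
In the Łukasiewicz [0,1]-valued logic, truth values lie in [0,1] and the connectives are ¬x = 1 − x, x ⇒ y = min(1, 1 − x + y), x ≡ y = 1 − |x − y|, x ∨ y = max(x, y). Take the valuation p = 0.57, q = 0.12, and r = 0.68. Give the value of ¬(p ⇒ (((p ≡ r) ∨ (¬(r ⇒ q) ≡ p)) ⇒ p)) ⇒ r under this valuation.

p ≡ r = 1 − |0.57 − 0.68| = 1 − 0.11 = 0.89
r ⇒ q = min(1, 1 − 0.68 + 0.12) = min(1, 0.44) = 0.44
¬(r ⇒ q) = 1 − 0.44 = 0.56
¬(r ⇒ q) ≡ p = 1 − |0.56 − 0.57| = 1 − 0.01 = 0.99
(p ≡ r) ∨ (¬(r ⇒ q) ≡ p) = max(0.89, 0.99) = 0.99
((p ≡ r) ∨ (¬(r ⇒ q) ≡ p)) ⇒ p = min(1, 1 − 0.99 + 0.57) = min(1, 0.58) = 0.58
p ⇒ (((p ≡ r) ∨ (¬(r ⇒ q) ≡ p)) ⇒ p) = min(1, 1 − 0.57 + 0.58) = min(1, 1.01) = 1.00
¬(p ⇒ (((p ≡ r) ∨ (¬(r ⇒ q) ≡ p)) ⇒ p)) = 1 − 1.00 = 0.00
¬(p ⇒ (((p ≡ r) ∨ (¬(r ⇒ q) ≡ p)) ⇒ p)) ⇒ r = min(1, 1 − 0.00 + 0.68) = min(1, 1.68) = 1.00

1.00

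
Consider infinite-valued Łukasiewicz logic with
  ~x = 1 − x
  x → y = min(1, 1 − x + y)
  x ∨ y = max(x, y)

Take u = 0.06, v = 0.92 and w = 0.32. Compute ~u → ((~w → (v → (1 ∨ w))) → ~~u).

0.12

~u = 1 − 0.06 = 0.94
~w = 1 − 0.32 = 0.68
1 ∨ w = max(1.00, 0.32) = 1.00
v → (1 ∨ w) = min(1, 1 − 0.92 + 1.00) = min(1, 1.08) = 1.00
~w → (v → (1 ∨ w)) = min(1, 1 − 0.68 + 1.00) = min(1, 1.32) = 1.00
~~u = 1 − 0.94 = 0.06
(~w → (v → (1 ∨ w))) → ~~u = min(1, 1 − 1.00 + 0.06) = min(1, 0.06) = 0.06
~u → ((~w → (v → (1 ∨ w))) → ~~u) = min(1, 1 − 0.94 + 0.06) = min(1, 0.12) = 0.12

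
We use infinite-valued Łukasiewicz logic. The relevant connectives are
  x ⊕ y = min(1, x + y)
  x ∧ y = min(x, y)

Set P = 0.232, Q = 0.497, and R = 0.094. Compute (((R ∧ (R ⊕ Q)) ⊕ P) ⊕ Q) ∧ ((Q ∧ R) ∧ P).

R ⊕ Q = min(1, 0.094 + 0.497) = min(1, 0.591) = 0.591
R ∧ (R ⊕ Q) = min(0.094, 0.591) = 0.094
(R ∧ (R ⊕ Q)) ⊕ P = min(1, 0.094 + 0.232) = min(1, 0.326) = 0.326
((R ∧ (R ⊕ Q)) ⊕ P) ⊕ Q = min(1, 0.326 + 0.497) = min(1, 0.823) = 0.823
Q ∧ R = min(0.497, 0.094) = 0.094
(Q ∧ R) ∧ P = min(0.094, 0.232) = 0.094
(((R ∧ (R ⊕ Q)) ⊕ P) ⊕ Q) ∧ ((Q ∧ R) ∧ P) = min(0.823, 0.094) = 0.094

0.094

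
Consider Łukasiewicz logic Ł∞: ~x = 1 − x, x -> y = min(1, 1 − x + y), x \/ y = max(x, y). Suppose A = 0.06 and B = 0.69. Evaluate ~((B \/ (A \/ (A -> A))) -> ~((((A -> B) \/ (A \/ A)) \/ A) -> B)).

0.69

A -> A = min(1, 1 − 0.06 + 0.06) = min(1, 1.00) = 1.00
A \/ (A -> A) = max(0.06, 1.00) = 1.00
B \/ (A \/ (A -> A)) = max(0.69, 1.00) = 1.00
A -> B = min(1, 1 − 0.06 + 0.69) = min(1, 1.63) = 1.00
A \/ A = max(0.06, 0.06) = 0.06
(A -> B) \/ (A \/ A) = max(1.00, 0.06) = 1.00
((A -> B) \/ (A \/ A)) \/ A = max(1.00, 0.06) = 1.00
(((A -> B) \/ (A \/ A)) \/ A) -> B = min(1, 1 − 1.00 + 0.69) = min(1, 0.69) = 0.69
~((((A -> B) \/ (A \/ A)) \/ A) -> B) = 1 − 0.69 = 0.31
(B \/ (A \/ (A -> A))) -> ~((((A -> B) \/ (A \/ A)) \/ A) -> B) = min(1, 1 − 1.00 + 0.31) = min(1, 0.31) = 0.31
~((B \/ (A \/ (A -> A))) -> ~((((A -> B) \/ (A \/ A)) \/ A) -> B)) = 1 − 0.31 = 0.69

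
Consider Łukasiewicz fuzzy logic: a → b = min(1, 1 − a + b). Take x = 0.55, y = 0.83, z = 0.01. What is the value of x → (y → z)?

y → z = min(1, 1 − 0.83 + 0.01) = min(1, 0.18) = 0.18
x → (y → z) = min(1, 1 − 0.55 + 0.18) = min(1, 0.63) = 0.63

0.63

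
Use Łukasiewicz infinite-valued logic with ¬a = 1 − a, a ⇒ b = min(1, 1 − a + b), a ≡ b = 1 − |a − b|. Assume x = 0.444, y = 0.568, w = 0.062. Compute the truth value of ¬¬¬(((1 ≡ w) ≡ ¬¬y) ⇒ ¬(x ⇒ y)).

1 ≡ w = 1 − |1.000 − 0.062| = 1 − 0.938 = 0.062
¬y = 1 − 0.568 = 0.432
¬¬y = 1 − 0.432 = 0.568
(1 ≡ w) ≡ ¬¬y = 1 − |0.062 − 0.568| = 1 − 0.506 = 0.494
x ⇒ y = min(1, 1 − 0.444 + 0.568) = min(1, 1.124) = 1.000
¬(x ⇒ y) = 1 − 1.000 = 0.000
((1 ≡ w) ≡ ¬¬y) ⇒ ¬(x ⇒ y) = min(1, 1 − 0.494 + 0.000) = min(1, 0.506) = 0.506
¬(((1 ≡ w) ≡ ¬¬y) ⇒ ¬(x ⇒ y)) = 1 − 0.506 = 0.494
¬¬(((1 ≡ w) ≡ ¬¬y) ⇒ ¬(x ⇒ y)) = 1 − 0.494 = 0.506
¬¬¬(((1 ≡ w) ≡ ¬¬y) ⇒ ¬(x ⇒ y)) = 1 − 0.506 = 0.494

0.494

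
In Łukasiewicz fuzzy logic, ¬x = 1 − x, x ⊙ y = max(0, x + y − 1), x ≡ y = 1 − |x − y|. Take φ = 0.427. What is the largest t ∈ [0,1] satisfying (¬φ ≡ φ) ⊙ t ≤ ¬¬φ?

0.573

¬φ = 1 − 0.427 = 0.573
¬φ ≡ φ = 1 − |0.573 − 0.427| = 1 − 0.146 = 0.854
So the left factor is ¬φ ≡ φ = 0.854.
¬¬φ = 1 − 0.573 = 0.427
So the right-hand bound is ¬¬φ = 0.427.
The residuum of the Łukasiewicz t-norm gives the supremum: min(1, 1 − 0.854 + 0.427).
1 − 0.854 + 0.427 = 0.573, so t = min(1, 0.573) = 0.573.
Check: 0.854 ⊙ 0.573 = max(0, 0.427) = 0.427 ≤ 0.427.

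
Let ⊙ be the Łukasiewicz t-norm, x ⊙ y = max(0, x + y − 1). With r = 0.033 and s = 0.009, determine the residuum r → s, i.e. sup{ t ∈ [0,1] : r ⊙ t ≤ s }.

The residuum of the Łukasiewicz t-norm gives the supremum: min(1, 1 − 0.033 + 0.009).
1 − 0.033 + 0.009 = 0.976, so t = min(1, 0.976) = 0.976.
Check: 0.033 ⊙ 0.976 = max(0, 0.009) = 0.009 ≤ 0.009.

0.976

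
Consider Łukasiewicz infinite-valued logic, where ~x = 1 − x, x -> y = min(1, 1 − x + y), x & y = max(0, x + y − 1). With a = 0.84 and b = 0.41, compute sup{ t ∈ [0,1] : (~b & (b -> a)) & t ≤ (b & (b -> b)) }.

~b = 1 − 0.41 = 0.59
b -> a = min(1, 1 − 0.41 + 0.84) = min(1, 1.43) = 1.00
~b & (b -> a) = max(0, 0.59 + 1.00 − 1) = max(0, 0.59) = 0.59
So the left factor is ~b & (b -> a) = 0.59.
b -> b = min(1, 1 − 0.41 + 0.41) = min(1, 1.00) = 1.00
b & (b -> b) = max(0, 0.41 + 1.00 − 1) = max(0, 0.41) = 0.41
So the right-hand bound is b & (b -> b) = 0.41.
The residuum of the Łukasiewicz t-norm gives the supremum: min(1, 1 − 0.59 + 0.41).
1 − 0.59 + 0.41 = 0.82, so t = min(1, 0.82) = 0.82.
Check: 0.59 & 0.82 = max(0, 0.41) = 0.41 ≤ 0.41.

0.82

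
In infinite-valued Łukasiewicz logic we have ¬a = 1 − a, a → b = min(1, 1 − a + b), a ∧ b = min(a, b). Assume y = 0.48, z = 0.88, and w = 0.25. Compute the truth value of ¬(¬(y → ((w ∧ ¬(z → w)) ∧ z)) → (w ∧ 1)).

0.00

z → w = min(1, 1 − 0.88 + 0.25) = min(1, 0.37) = 0.37
¬(z → w) = 1 − 0.37 = 0.63
w ∧ ¬(z → w) = min(0.25, 0.63) = 0.25
(w ∧ ¬(z → w)) ∧ z = min(0.25, 0.88) = 0.25
y → ((w ∧ ¬(z → w)) ∧ z) = min(1, 1 − 0.48 + 0.25) = min(1, 0.77) = 0.77
¬(y → ((w ∧ ¬(z → w)) ∧ z)) = 1 − 0.77 = 0.23
w ∧ 1 = min(0.25, 1.00) = 0.25
¬(y → ((w ∧ ¬(z → w)) ∧ z)) → (w ∧ 1) = min(1, 1 − 0.23 + 0.25) = min(1, 1.02) = 1.00
¬(¬(y → ((w ∧ ¬(z → w)) ∧ z)) → (w ∧ 1)) = 1 − 1.00 = 0.00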